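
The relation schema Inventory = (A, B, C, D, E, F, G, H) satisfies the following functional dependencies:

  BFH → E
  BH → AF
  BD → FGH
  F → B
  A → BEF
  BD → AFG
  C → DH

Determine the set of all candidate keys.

{A, C}; {B, C}; {C, F}

Attribute C never appears on the right-hand side of any dependency, so C must belong to every candidate key.
{C}⁺ = {C, D, H}, which is not all of the schema, so we must add further attributes.
{A, C}⁺: A→BEF adds B, E, F; C→DH adds D, H; BD→FGH adds G → {A, B, C, D, E, F, G, H}.
{B, C}⁺: C→DH adds D, H; BH→AF adds A, F; BD→FGH adds G; A→BEF adds E → {A, B, C, D, E, F, G, H}.
{C, F}⁺: F→B adds B; C→DH adds D, H; BFH→E adds E; BH→AF adds A; BD→FGH adds G → {A, B, C, D, E, F, G, H}.
Any other superkey contains one of these as a subset, so there are no further candidate keys.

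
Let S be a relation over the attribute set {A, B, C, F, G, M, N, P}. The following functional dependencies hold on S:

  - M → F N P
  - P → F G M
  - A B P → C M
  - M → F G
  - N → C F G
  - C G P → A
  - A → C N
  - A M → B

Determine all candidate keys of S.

{M}⁺: M→FNP adds F, N, P; P→FGM adds G; N→CFG adds C; CGP→A adds A; AM→B adds B → {A, B, C, F, G, M, N, P}.
{P}⁺: P→FGM adds F, G, M; M→FNP adds N; N→CFG adds C; CGP→A adds A; AM→B adds B → {A, B, C, F, G, M, N, P}.

{M}, {P}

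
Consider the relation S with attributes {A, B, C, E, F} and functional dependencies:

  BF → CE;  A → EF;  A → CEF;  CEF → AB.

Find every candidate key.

{A}⁺: A→EF adds E, F; A→CEF adds C; CEF→AB adds B → {A, B, C, E, F}.
{B, F}⁺: BF→CE adds C, E; CEF→AB adds A → {A, B, C, E, F}. Minimal: {F}⁺ = {F}; {B}⁺ = {B} — none reach the full schema.
{C, E, F}⁺: CEF→AB adds A, B → {A, B, C, E, F}. Minimal: {E, F}⁺ = {E, F}; {C, F}⁺ = {C, F}; {C, E}⁺ = {C, E} — none reach the full schema.

(A), (B, F), (C, E, F)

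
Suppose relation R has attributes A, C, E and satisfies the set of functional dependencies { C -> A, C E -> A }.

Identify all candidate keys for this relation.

(C, E)

Attributes C, E never appear on any right-hand side, so every candidate key must contain {C, E}.
{C, E}⁺ = {A, C, E}, which is all of the schema, so {C, E} is the only candidate key.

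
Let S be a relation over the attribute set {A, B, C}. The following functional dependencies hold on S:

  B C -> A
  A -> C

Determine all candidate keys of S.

Attribute B never appears on the right-hand side of any dependency, so B must belong to every candidate key.
{B}⁺ = {B}, which is not all of the schema, so we must add further attributes.
{A, B}⁺: A→C adds C → {A, B, C}. Minimal: {B}⁺ = {B}; {A}⁺ = {A, C} — none reach the full schema.
{B, C}⁺: BC→A adds A → {A, B, C}. Minimal: {C}⁺ = {C}; {B}⁺ = {B} — none reach the full schema.

(A, B), (B, C)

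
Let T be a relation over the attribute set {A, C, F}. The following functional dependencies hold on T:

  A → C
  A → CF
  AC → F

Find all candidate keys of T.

{A}⁺: A→C adds C; A→CF adds F → {A, C, F}.

A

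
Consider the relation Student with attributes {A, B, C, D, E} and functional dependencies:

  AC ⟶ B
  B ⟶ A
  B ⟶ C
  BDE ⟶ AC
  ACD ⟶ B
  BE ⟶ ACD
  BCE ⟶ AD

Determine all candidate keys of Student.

{B, E}; {A, C, E}

Attribute E never appears on the right-hand side of any dependency, so E must belong to every candidate key.
{E}⁺ = {E}, which is not all of the schema, so we must add further attributes.
{B, E}⁺: B→A adds A; B→C adds C; BE→ACD adds D → {A, B, C, D, E}. Minimal: {E}⁺ = {E}; {B}⁺ = {A, B, C} — none reach the full schema.
{A, C, E}⁺: AC→B adds B; BE→ACD adds D → {A, B, C, D, E}. Minimal: {C, E}⁺ = {C, E}; {A, E}⁺ = {A, E}; {A, C}⁺ = {A, B, C} — none reach the full schema.
Any other superkey contains one of these as a subset, so there are no further candidate keys.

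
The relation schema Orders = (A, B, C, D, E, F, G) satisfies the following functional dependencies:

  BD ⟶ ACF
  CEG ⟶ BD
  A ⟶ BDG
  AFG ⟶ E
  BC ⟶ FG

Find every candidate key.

{A}⁺: A→BDG adds B, D, G; BD→ACF adds C, F; AFG→E adds E → {A, B, C, D, E, F, G}.
{B, D}⁺: BD→ACF adds A, C, F; A→BDG adds G; AFG→E adds E → {A, B, C, D, E, F, G}. Minimal: {D}⁺ = {D}; {B}⁺ = {B} — none reach the full schema.
{B, C, E}⁺: BC→FG adds F, G; CEG→BD adds D; BD→ACF adds A → {A, B, C, D, E, F, G}. Minimal: {C, E}⁺ = {C, E}; {B, E}⁺ = {B, E}; {B, C}⁺ = {B, C, F, G} — none reach the full schema.
{C, E, G}⁺: CEG→BD adds B, D; BC→FG adds F; BD→ACF adds A → {A, B, C, D, E, F, G}. Minimal: {E, G}⁺ = {E, G}; {C, G}⁺ = {C, G}; {C, E}⁺ = {C, E} — none reach the full schema.
Any other superkey contains one of these as a subset, so there are no further candidate keys.

{A}, {B, D}, {B, C, E}, {C, E, G}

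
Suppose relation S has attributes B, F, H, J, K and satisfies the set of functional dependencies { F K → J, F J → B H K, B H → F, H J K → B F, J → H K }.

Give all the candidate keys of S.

{J}⁺: J→HK adds H, K; HJK→BF adds B, F → {B, F, H, J, K}.
{F, K}⁺: FK→J adds J; FJ→BHK adds B, H → {B, F, H, J, K}. Minimal: {K}⁺ = {K}; {F}⁺ = {F} — none reach the full schema.
{B, H, K}⁺: BH→F adds F; FK→J adds J → {B, F, H, J, K}. Minimal: {H, K}⁺ = {H, K}; {B, K}⁺ = {B, K}; {B, H}⁺ = {B, F, H} — none reach the full schema.

{J}, {F, K}, {B, H, K}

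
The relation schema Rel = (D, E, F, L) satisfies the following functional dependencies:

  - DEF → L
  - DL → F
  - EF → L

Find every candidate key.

Attributes D, E never appear on any right-hand side, so every candidate key must contain {D, E}.
{D, E}⁺ = {D, E}, which is not all of the schema, so we must add further attributes.
{D, E, F}⁺: DEF→L adds L → {D, E, F, L}. Minimal: {E, F}⁺ = {E, F, L}; {D, F}⁺ = {D, F}; {D, E}⁺ = {D, E} — none reach the full schema.
{D, E, L}⁺: DL→F adds F → {D, E, F, L}. Minimal: {E, L}⁺ = {E, L}; {D, L}⁺ = {D, F, L}; {D, E}⁺ = {D, E} — none reach the full schema.
Any other superkey contains one of these as a subset, so there are no further candidate keys.

(D, E, F); (D, E, L)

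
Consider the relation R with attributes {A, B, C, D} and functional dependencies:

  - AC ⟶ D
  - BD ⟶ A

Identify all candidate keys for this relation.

Attributes B, C never appear on any right-hand side, so every candidate key must contain {B, C}.
{B, C}⁺ = {B, C}, which is not all of the schema, so we must add further attributes.
{A, B, C}⁺: AC→D adds D → {A, B, C, D}. Minimal: {B, C}⁺ = {B, C}; {A, C}⁺ = {A, C, D}; {A, B}⁺ = {A, B} — none reach the full schema.
{B, C, D}⁺: BD→A adds A → {A, B, C, D}. Minimal: {C, D}⁺ = {C, D}; {B, D}⁺ = {A, B, D}; {B, C}⁺ = {B, C} — none reach the full schema.

{A, B, C}, {B, C, D}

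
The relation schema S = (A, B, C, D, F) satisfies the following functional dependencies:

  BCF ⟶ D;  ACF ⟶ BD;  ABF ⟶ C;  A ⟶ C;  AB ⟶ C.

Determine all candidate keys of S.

AF

Attributes A, F never appear on any right-hand side, so every candidate key must contain {A, F}.
{A, F}⁺ = {A, B, C, D, F}, which is all of the schema, so {A, F} is the only candidate key.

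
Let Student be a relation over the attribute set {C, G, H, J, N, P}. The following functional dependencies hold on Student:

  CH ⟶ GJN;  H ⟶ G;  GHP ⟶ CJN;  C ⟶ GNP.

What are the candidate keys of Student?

CH, HP

Attribute H never appears on the right-hand side of any dependency, so H must belong to every candidate key.
{H}⁺ = {G, H}, which is not all of the schema, so we must add further attributes.
{C, H}⁺: CH→GJN adds G, J, N; C→GNP adds P → {C, G, H, J, N, P}. Minimal: {H}⁺ = {G, H}; {C}⁺ = {C, G, N, P} — none reach the full schema.
{H, P}⁺: H→G adds G; GHP→CJN adds C, J, N → {C, G, H, J, N, P}. Minimal: {P}⁺ = {P}; {H}⁺ = {G, H} — none reach the full schema.
Any other superkey contains one of these as a subset, so there are no further candidate keys.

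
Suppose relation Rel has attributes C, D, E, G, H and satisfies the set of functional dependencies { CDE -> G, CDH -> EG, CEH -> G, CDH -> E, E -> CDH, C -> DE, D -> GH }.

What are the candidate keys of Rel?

C, E

{C}⁺: C→DE adds D, E; D→GH adds G, H → {C, D, E, G, H}.
{E}⁺: E→CDH adds C, D, H; D→GH adds G → {C, D, E, G, H}.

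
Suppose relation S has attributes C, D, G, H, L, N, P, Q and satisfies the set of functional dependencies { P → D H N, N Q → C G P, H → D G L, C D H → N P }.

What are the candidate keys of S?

(N, Q), (P, Q), (C, H, Q)

Attribute Q never appears on the right-hand side of any dependency, so Q must belong to every candidate key.
{Q}⁺ = {Q}, which is not all of the schema, so we must add further attributes.
{N, Q}⁺: NQ→CGP adds C, G, P; P→DHN adds D, H; H→DGL adds L → {C, D, G, H, L, N, P, Q}. Minimal: {Q}⁺ = {Q}; {N}⁺ = {N} — none reach the full schema.
{P, Q}⁺: P→DHN adds D, H, N; NQ→CGP adds C, G; H→DGL adds L → {C, D, G, H, L, N, P, Q}. Minimal: {Q}⁺ = {Q}; {P}⁺ = {D, G, H, L, N, P} — none reach the full schema.
{C, H, Q}⁺: H→DGL adds D, G, L; CDH→NP adds N, P → {C, D, G, H, L, N, P, Q}. Minimal: {H, Q}⁺ = {D, G, H, L, Q}; {C, Q}⁺ = {C, Q}; {C, H}⁺ = {C, D, G, H, L, N, P} — none reach the full schema.
Any other superkey contains one of these as a subset, so there are no further candidate keys.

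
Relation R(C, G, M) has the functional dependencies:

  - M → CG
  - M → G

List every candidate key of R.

{M}

Attribute M never appears on the right-hand side of any dependency, so M must belong to every candidate key.
{M}⁺ = {C, G, M}, which is all of the schema, so {M} is the only candidate key.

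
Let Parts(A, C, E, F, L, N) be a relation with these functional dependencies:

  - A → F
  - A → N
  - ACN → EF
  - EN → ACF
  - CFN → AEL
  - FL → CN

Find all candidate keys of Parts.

AC; AE; AL; EN; FL; CFN

{A, C}⁺: A→F adds F; A→N adds N; ACN→EF adds E; CFN→AEL adds L → {A, C, E, F, L, N}. Minimal: {C}⁺ = {C}; {A}⁺ = {A, F, N} — none reach the full schema.
{A, E}⁺: A→F adds F; A→N adds N; EN→ACF adds C; CFN→AEL adds L → {A, C, E, F, L, N}. Minimal: {E}⁺ = {E}; {A}⁺ = {A, F, N} — none reach the full schema.
{A, L}⁺: A→F adds F; A→N adds N; FL→CN adds C; ACN→EF adds E → {A, C, E, F, L, N}. Minimal: {L}⁺ = {L}; {A}⁺ = {A, F, N} — none reach the full schema.
{E, N}⁺: EN→ACF adds A, C, F; CFN→AEL adds L → {A, C, E, F, L, N}. Minimal: {N}⁺ = {N}; {E}⁺ = {E} — none reach the full schema.
{F, L}⁺: FL→CN adds C, N; CFN→AEL adds A, E → {A, C, E, F, L, N}. Minimal: {L}⁺ = {L}; {F}⁺ = {F} — none reach the full schema.
{C, F, N}⁺: CFN→AEL adds A, E, L → {A, C, E, F, L, N}. Minimal: {F, N}⁺ = {F, N}; {C, N}⁺ = {C, N}; {C, F}⁺ = {C, F} — none reach the full schema.
Any other superkey contains one of these as a subset, so there are no further candidate keys.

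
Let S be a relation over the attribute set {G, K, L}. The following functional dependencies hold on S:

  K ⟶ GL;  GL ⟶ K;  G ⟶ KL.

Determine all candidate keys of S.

{G}⁺: G→KL adds K, L → {G, K, L}.
{K}⁺: K→GL adds G, L → {G, K, L}.
Any other superkey contains one of these as a subset, so there are no further candidate keys.

G; K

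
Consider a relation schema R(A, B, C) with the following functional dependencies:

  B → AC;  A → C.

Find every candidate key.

{B}

{B}⁺: B→AC adds A, C → {A, B, C}.
No other minimal superkey exists.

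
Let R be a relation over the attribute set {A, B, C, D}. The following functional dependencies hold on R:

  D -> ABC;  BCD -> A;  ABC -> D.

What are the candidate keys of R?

(D); (A, B, C)

{D}⁺: D→ABC adds A, B, C → {A, B, C, D}.
{A, B, C}⁺: ABC→D adds D → {A, B, C, D}. Minimal: {B, C}⁺ = {B, C}; {A, C}⁺ = {A, C}; {A, B}⁺ = {A, B} — none reach the full schema.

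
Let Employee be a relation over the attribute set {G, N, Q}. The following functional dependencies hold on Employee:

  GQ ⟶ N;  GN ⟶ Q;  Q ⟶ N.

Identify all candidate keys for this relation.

Attribute G never appears on the right-hand side of any dependency, so G must belong to every candidate key.
{G}⁺ = {G}, which is not all of the schema, so we must add further attributes.
{G, N}⁺: GN→Q adds Q → {G, N, Q}. Minimal: {N}⁺ = {N}; {G}⁺ = {G} — none reach the full schema.
{G, Q}⁺: GQ→N adds N → {G, N, Q}. Minimal: {Q}⁺ = {N, Q}; {G}⁺ = {G} — none reach the full schema.
Any other superkey contains one of these as a subset, so there are no further candidate keys.

{G, N}, {G, Q}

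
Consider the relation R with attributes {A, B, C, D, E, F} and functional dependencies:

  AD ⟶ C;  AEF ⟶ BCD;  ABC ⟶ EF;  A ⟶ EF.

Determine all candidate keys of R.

A

Attribute A never appears on the right-hand side of any dependency, so A must belong to every candidate key.
{A}⁺ = {A, B, C, D, E, F}, which is all of the schema, so {A} is the only candidate key.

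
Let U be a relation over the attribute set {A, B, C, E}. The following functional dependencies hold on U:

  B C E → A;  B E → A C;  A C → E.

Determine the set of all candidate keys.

Attribute B never appears on the right-hand side of any dependency, so B must belong to every candidate key.
{B}⁺ = {B}, which is not all of the schema, so we must add further attributes.
{B, E}⁺: BE→AC adds A, C → {A, B, C, E}. Minimal: {E}⁺ = {E}; {B}⁺ = {B} — none reach the full schema.
{A, B, C}⁺: AC→E adds E → {A, B, C, E}. Minimal: {B, C}⁺ = {B, C}; {A, C}⁺ = {A, C, E}; {A, B}⁺ = {A, B} — none reach the full schema.

{B, E}; {A, B, C}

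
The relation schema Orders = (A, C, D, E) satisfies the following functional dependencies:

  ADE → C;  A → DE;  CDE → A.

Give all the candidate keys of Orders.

{A}⁺: A→DE adds D, E; ADE→C adds C → {A, C, D, E}.
{C, D, E}⁺: CDE→A adds A → {A, C, D, E}. Minimal: {D, E}⁺ = {D, E}; {C, E}⁺ = {C, E}; {C, D}⁺ = {C, D} — none reach the full schema.
Any other superkey contains one of these as a subset, so there are no further candidate keys.

A; CDE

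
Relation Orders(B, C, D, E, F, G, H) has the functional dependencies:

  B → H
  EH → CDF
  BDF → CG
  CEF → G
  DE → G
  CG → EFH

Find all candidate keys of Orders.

(B, E), (B, C, G), (B, D, F)

{B, E}⁺: B→H adds H; EH→CDF adds C, D, F; BDF→CG adds G → {B, C, D, E, F, G, H}. Minimal: {E}⁺ = {E}; {B}⁺ = {B, H} — none reach the full schema.
{B, C, G}⁺: B→H adds H; CG→EFH adds E, F; EH→CDF adds D → {B, C, D, E, F, G, H}. Minimal: {C, G}⁺ = {C, D, E, F, G, H}; {B, G}⁺ = {B, G, H}; {B, C}⁺ = {B, C, H} — none reach the full schema.
{B, D, F}⁺: B→H adds H; BDF→CG adds C, G; CG→EFH adds E → {B, C, D, E, F, G, H}. Minimal: {D, F}⁺ = {D, F}; {B, F}⁺ = {B, F, H}; {B, D}⁺ = {B, D, H} — none reach the full schema.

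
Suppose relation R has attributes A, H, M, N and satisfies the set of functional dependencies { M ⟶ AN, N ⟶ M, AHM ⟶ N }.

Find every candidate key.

{H, M}; {H, N}

Attribute H never appears on the right-hand side of any dependency, so H must belong to every candidate key.
{H}⁺ = {H}, which is not all of the schema, so we must add further attributes.
{H, M}⁺: M→AN adds A, N → {A, H, M, N}. Minimal: {M}⁺ = {A, M, N}; {H}⁺ = {H} — none reach the full schema.
{H, N}⁺: N→M adds M; M→AN adds A → {A, H, M, N}. Minimal: {N}⁺ = {A, M, N}; {H}⁺ = {H} — none reach the full schema.
Any other superkey contains one of these as a subset, so there are no further candidate keys.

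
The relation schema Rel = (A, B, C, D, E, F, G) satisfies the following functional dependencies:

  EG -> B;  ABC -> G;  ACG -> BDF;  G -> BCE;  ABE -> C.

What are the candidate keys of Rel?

AG; ABC; ABE

{A, G}⁺: G→BCE adds B, C, E; ACG→BDF adds D, F → {A, B, C, D, E, F, G}. Minimal: {G}⁺ = {B, C, E, G}; {A}⁺ = {A} — none reach the full schema.
{A, B, C}⁺: ABC→G adds G; ACG→BDF adds D, F; G→BCE adds E → {A, B, C, D, E, F, G}. Minimal: {B, C}⁺ = {B, C}; {A, C}⁺ = {A, C}; {A, B}⁺ = {A, B} — none reach the full schema.
{A, B, E}⁺: ABE→C adds C; ABC→G adds G; ACG→BDF adds D, F → {A, B, C, D, E, F, G}. Minimal: {B, E}⁺ = {B, E}; {A, E}⁺ = {A, E}; {A, B}⁺ = {A, B} — none reach the full schema.
Any other superkey contains one of these as a subset, so there are no further candidate keys.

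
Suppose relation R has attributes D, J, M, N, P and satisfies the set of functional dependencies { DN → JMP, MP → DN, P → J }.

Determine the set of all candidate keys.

{D, N}; {M, P}

{D, N}⁺: DN→JMP adds J, M, P → {D, J, M, N, P}. Minimal: {N}⁺ = {N}; {D}⁺ = {D} — none reach the full schema.
{M, P}⁺: MP→DN adds D, N; P→J adds J → {D, J, M, N, P}. Minimal: {P}⁺ = {J, P}; {M}⁺ = {M} — none reach the full schema.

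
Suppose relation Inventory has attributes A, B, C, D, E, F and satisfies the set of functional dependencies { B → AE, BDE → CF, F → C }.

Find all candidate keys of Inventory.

(B, D)

{B, D}⁺: B→AE adds A, E; BDE→CF adds C, F → {A, B, C, D, E, F}.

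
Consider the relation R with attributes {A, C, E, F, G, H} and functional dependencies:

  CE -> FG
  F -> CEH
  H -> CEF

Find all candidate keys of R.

Attribute A never appears on the right-hand side of any dependency, so A must belong to every candidate key.
{A}⁺ = {A}, which is not all of the schema, so we must add further attributes.
{A, F}⁺: F→CEH adds C, E, H; CE→FG adds G → {A, C, E, F, G, H}. Minimal: {F}⁺ = {C, E, F, G, H}; {A}⁺ = {A} — none reach the full schema.
{A, H}⁺: H→CEF adds C, E, F; CE→FG adds G → {A, C, E, F, G, H}. Minimal: {H}⁺ = {C, E, F, G, H}; {A}⁺ = {A} — none reach the full schema.
{A, C, E}⁺: CE→FG adds F, G; F→CEH adds H → {A, C, E, F, G, H}. Minimal: {C, E}⁺ = {C, E, F, G, H}; {A, E}⁺ = {A, E}; {A, C}⁺ = {A, C} — none reach the full schema.

{A, F}; {A, H}; {A, C, E}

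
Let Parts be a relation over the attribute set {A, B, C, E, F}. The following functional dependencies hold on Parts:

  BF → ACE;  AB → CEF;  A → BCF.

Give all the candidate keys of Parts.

{A}⁺: A→BCF adds B, C, F; BF→ACE adds E → {A, B, C, E, F}.
{B, F}⁺: BF→ACE adds A, C, E → {A, B, C, E, F}. Minimal: {F}⁺ = {F}; {B}⁺ = {B} — none reach the full schema.
Any other superkey contains one of these as a subset, so there are no further candidate keys.

{A}, {B, F}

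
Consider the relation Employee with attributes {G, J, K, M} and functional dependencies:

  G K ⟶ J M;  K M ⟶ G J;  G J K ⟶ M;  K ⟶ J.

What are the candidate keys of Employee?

GK; KM

Attribute K never appears on the right-hand side of any dependency, so K must belong to every candidate key.
{K}⁺ = {J, K}, which is not all of the schema, so we must add further attributes.
{G, K}⁺: GK→JM adds J, M → {G, J, K, M}. Minimal: {K}⁺ = {J, K}; {G}⁺ = {G} — none reach the full schema.
{K, M}⁺: KM→GJ adds G, J → {G, J, K, M}. Minimal: {M}⁺ = {M}; {K}⁺ = {J, K} — none reach the full schema.
Any other superkey contains one of these as a subset, so there are no further candidate keys.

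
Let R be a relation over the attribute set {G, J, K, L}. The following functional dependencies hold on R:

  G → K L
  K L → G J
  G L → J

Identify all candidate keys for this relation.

{G}⁺: G→KL adds K, L; KL→GJ adds J → {G, J, K, L}.
{K, L}⁺: KL→GJ adds G, J → {G, J, K, L}.
Any other superkey contains one of these as a subset, so there are no further candidate keys.

{G}, {K, L}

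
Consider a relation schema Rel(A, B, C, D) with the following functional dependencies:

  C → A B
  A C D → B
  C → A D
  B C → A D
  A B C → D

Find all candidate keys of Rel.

Attribute C never appears on the right-hand side of any dependency, so C must belong to every candidate key.
{C}⁺ = {A, B, C, D}, which is all of the schema, so {C} is the only candidate key.

C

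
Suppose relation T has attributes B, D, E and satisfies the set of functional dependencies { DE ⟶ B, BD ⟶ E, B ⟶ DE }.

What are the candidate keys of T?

{B}, {D, E}

{B}⁺: B→DE adds D, E → {B, D, E}.
{D, E}⁺: DE→B adds B → {B, D, E}. Minimal: {E}⁺ = {E}; {D}⁺ = {D} — none reach the full schema.
Any other superkey contains one of these as a subset, so there are no further candidate keys.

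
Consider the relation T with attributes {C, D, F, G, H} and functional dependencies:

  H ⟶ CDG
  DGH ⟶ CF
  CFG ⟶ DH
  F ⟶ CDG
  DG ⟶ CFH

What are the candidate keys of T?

(F), (H), (D, G)

{F}⁺: F→CDG adds C, D, G; DG→CFH adds H → {C, D, F, G, H}.
{H}⁺: H→CDG adds C, D, G; DGH→CF adds F → {C, D, F, G, H}.
{D, G}⁺: DG→CFH adds C, F, H → {C, D, F, G, H}. Minimal: {G}⁺ = {G}; {D}⁺ = {D} — none reach the full schema.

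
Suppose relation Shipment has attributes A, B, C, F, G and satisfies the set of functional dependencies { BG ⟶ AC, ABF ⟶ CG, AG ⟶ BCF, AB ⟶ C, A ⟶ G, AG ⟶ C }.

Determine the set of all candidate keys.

{A}⁺: A→G adds G; AG→C adds C; AG→BCF adds B, F → {A, B, C, F, G}.
{B, G}⁺: BG→AC adds A, C; AG→BCF adds F → {A, B, C, F, G}. Minimal: {G}⁺ = {G}; {B}⁺ = {B} — none reach the full schema.
Any other superkey contains one of these as a subset, so there are no further candidate keys.

{A}, {B, G}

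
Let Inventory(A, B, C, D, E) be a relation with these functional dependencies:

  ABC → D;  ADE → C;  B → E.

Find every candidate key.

{A, B, C}, {A, B, D}

Attributes A, B never appear on any right-hand side, so every candidate key must contain {A, B}.
{A, B}⁺ = {A, B, E}, which is not all of the schema, so we must add further attributes.
{A, B, C}⁺: ABC→D adds D; B→E adds E → {A, B, C, D, E}. Minimal: {B, C}⁺ = {B, C, E}; {A, C}⁺ = {A, C}; {A, B}⁺ = {A, B, E} — none reach the full schema.
{A, B, D}⁺: B→E adds E; ADE→C adds C → {A, B, C, D, E}. Minimal: {B, D}⁺ = {B, D, E}; {A, D}⁺ = {A, D}; {A, B}⁺ = {A, B, E} — none reach the full schema.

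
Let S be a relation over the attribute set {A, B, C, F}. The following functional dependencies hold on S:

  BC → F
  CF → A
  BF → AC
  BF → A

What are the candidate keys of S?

(B, C); (B, F)

Attribute B never appears on the right-hand side of any dependency, so B must belong to every candidate key.
{B}⁺ = {B}, which is not all of the schema, so we must add further attributes.
{B, C}⁺: BC→F adds F; CF→A adds A → {A, B, C, F}. Minimal: {C}⁺ = {C}; {B}⁺ = {B} — none reach the full schema.
{B, F}⁺: BF→AC adds A, C → {A, B, C, F}. Minimal: {F}⁺ = {F}; {B}⁺ = {B} — none reach the full schema.
Any other superkey contains one of these as a subset, so there are no further candidate keys.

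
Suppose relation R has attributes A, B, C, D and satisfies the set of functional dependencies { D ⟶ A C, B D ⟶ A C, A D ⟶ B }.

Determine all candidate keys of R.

{D}⁺: D→AC adds A, C; AD→B adds B → {A, B, C, D}.

{D}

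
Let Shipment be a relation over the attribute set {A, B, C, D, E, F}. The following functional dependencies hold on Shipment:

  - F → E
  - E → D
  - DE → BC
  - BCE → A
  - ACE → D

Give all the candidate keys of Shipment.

F

Attribute F never appears on the right-hand side of any dependency, so F must belong to every candidate key.
{F}⁺ = {A, B, C, D, E, F}, which is all of the schema, so {F} is the only candidate key.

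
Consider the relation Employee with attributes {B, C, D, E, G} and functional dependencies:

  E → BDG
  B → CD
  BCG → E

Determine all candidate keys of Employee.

{E}⁺: E→BDG adds B, D, G; B→CD adds C → {B, C, D, E, G}.
{B, G}⁺: B→CD adds C, D; BCG→E adds E → {B, C, D, E, G}. Minimal: {G}⁺ = {G}; {B}⁺ = {B, C, D} — none reach the full schema.
Any other superkey contains one of these as a subset, so there are no further candidate keys.

(E), (B, G)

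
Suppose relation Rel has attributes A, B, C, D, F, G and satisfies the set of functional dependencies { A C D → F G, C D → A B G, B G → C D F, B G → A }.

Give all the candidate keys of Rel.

{B, G}⁺: BG→CDF adds C, D, F; BG→A adds A → {A, B, C, D, F, G}. Minimal: {G}⁺ = {G}; {B}⁺ = {B} — none reach the full schema.
{C, D}⁺: CD→ABG adds A, B, G; BG→CDF adds F → {A, B, C, D, F, G}. Minimal: {D}⁺ = {D}; {C}⁺ = {C} — none reach the full schema.
Any other superkey contains one of these as a subset, so there are no further candidate keys.

{B, G}, {C, D}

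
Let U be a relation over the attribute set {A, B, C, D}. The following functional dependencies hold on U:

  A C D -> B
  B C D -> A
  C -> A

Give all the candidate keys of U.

{C, D}⁺: C→A adds A; ACD→B adds B → {A, B, C, D}.

{C, D}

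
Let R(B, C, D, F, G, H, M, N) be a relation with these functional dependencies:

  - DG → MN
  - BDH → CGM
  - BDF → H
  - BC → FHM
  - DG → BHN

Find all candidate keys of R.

Attribute D never appears on the right-hand side of any dependency, so D must belong to every candidate key.
{D}⁺ = {D}, which is not all of the schema, so we must add further attributes.
{D, G}⁺: DG→MN adds M, N; DG→BHN adds B, H; BDH→CGM adds C; BC→FHM adds F → {B, C, D, F, G, H, M, N}.
{B, C, D}⁺: BC→FHM adds F, H, M; BDH→CGM adds G; DG→BHN adds N → {B, C, D, F, G, H, M, N}.
{B, D, F}⁺: BDF→H adds H; BDH→CGM adds C, G, M; DG→BHN adds N → {B, C, D, F, G, H, M, N}.
{B, D, H}⁺: BDH→CGM adds C, G, M; BC→FHM adds F; DG→BHN adds N → {B, C, D, F, G, H, M, N}.

(D, G), (B, C, D), (B, D, F), (B, D, H)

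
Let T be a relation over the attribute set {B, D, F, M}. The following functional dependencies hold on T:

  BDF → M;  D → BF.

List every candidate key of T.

Attribute D never appears on the right-hand side of any dependency, so D must belong to every candidate key.
{D}⁺ = {B, D, F, M}, which is all of the schema, so {D} is the only candidate key.

(D)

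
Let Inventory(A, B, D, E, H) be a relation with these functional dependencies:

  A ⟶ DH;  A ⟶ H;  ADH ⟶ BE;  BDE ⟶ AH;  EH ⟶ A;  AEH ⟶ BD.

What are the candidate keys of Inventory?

A; EH; BDE

{A}⁺: A→DH adds D, H; ADH→BE adds B, E → {A, B, D, E, H}.
{E, H}⁺: EH→A adds A; AEH→BD adds B, D → {A, B, D, E, H}. Minimal: {H}⁺ = {H}; {E}⁺ = {E} — none reach the full schema.
{B, D, E}⁺: BDE→AH adds A, H → {A, B, D, E, H}. Minimal: {D, E}⁺ = {D, E}; {B, E}⁺ = {B, E}; {B, D}⁺ = {B, D} — none reach the full schema.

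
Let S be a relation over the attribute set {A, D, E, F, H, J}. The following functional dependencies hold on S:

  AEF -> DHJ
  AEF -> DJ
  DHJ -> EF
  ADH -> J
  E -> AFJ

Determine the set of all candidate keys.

E; ADH; DHJ

{E}⁺: E→AFJ adds A, F, J; AEF→DHJ adds D, H → {A, D, E, F, H, J}.
{A, D, H}⁺: ADH→J adds J; DHJ→EF adds E, F → {A, D, E, F, H, J}. Minimal: {D, H}⁺ = {D, H}; {A, H}⁺ = {A, H}; {A, D}⁺ = {A, D} — none reach the full schema.
{D, H, J}⁺: DHJ→EF adds E, F; E→AFJ adds A → {A, D, E, F, H, J}. Minimal: {H, J}⁺ = {H, J}; {D, J}⁺ = {D, J}; {D, H}⁺ = {D, H} — none reach the full schema.
Any other superkey contains one of these as a subset, so there are no further candidate keys.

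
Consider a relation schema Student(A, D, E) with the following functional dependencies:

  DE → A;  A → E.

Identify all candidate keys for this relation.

{A, D}, {D, E}

Attribute D never appears on the right-hand side of any dependency, so D must belong to every candidate key.
{D}⁺ = {D}, which is not all of the schema, so we must add further attributes.
{A, D}⁺: A→E adds E → {A, D, E}. Minimal: {D}⁺ = {D}; {A}⁺ = {A, E} — none reach the full schema.
{D, E}⁺: DE→A adds A → {A, D, E}. Minimal: {E}⁺ = {E}; {D}⁺ = {D} — none reach the full schema.
Any other superkey contains one of these as a subset, so there are no further candidate keys.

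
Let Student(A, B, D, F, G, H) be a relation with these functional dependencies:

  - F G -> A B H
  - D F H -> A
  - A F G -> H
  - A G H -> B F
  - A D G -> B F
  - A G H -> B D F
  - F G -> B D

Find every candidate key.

{F, G}, {A, D, G}, {A, G, H}

Attribute G never appears on the right-hand side of any dependency, so G must belong to every candidate key.
{G}⁺ = {G}, which is not all of the schema, so we must add further attributes.
{F, G}⁺: FG→ABH adds A, B, H; AGH→BDF adds D → {A, B, D, F, G, H}. Minimal: {G}⁺ = {G}; {F}⁺ = {F} — none reach the full schema.
{A, D, G}⁺: ADG→BF adds B, F; FG→ABH adds H → {A, B, D, F, G, H}. Minimal: {D, G}⁺ = {D, G}; {A, G}⁺ = {A, G}; {A, D}⁺ = {A, D} — none reach the full schema.
{A, G, H}⁺: AGH→BF adds B, F; AGH→BDF adds D → {A, B, D, F, G, H}. Minimal: {G, H}⁺ = {G, H}; {A, H}⁺ = {A, H}; {A, G}⁺ = {A, G} — none reach the full schema.
Any other superkey contains one of these as a subset, so there are no further candidate keys.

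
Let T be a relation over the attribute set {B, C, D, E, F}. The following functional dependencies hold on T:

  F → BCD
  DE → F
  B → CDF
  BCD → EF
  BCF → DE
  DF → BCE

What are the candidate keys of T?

(B), (F), (D, E)

{B}⁺: B→CDF adds C, D, F; BCD→EF adds E → {B, C, D, E, F}.
{F}⁺: F→BCD adds B, C, D; BCD→EF adds E → {B, C, D, E, F}.
{D, E}⁺: DE→F adds F; DF→BCE adds B, C → {B, C, D, E, F}. Minimal: {E}⁺ = {E}; {D}⁺ = {D} — none reach the full schema.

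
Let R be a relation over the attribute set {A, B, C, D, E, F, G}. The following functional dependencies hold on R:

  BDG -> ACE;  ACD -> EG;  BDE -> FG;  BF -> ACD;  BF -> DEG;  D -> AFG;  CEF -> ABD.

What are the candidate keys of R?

(B, D); (B, F); (C, D); (C, E, F)

{B, D}⁺: D→AFG adds A, F, G; BDG→ACE adds C, E → {A, B, C, D, E, F, G}. Minimal: {D}⁺ = {A, D, F, G}; {B}⁺ = {B} — none reach the full schema.
{B, F}⁺: BF→ACD adds A, C, D; BF→DEG adds E, G → {A, B, C, D, E, F, G}. Minimal: {F}⁺ = {F}; {B}⁺ = {B} — none reach the full schema.
{C, D}⁺: D→AFG adds A, F, G; ACD→EG adds E; CEF→ABD adds B → {A, B, C, D, E, F, G}. Minimal: {D}⁺ = {A, D, F, G}; {C}⁺ = {C} — none reach the full schema.
{C, E, F}⁺: CEF→ABD adds A, B, D; ACD→EG adds G → {A, B, C, D, E, F, G}. Minimal: {E, F}⁺ = {E, F}; {C, F}⁺ = {C, F}; {C, E}⁺ = {C, E} — none reach the full schema.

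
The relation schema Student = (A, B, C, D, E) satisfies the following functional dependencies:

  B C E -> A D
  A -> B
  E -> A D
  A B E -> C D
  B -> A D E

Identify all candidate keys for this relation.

(A), (B), (E)

{A}⁺: A→B adds B; B→ADE adds D, E; ABE→CD adds C → {A, B, C, D, E}.
{B}⁺: B→ADE adds A, D, E; ABE→CD adds C → {A, B, C, D, E}.
{E}⁺: E→AD adds A, D; A→B adds B; ABE→CD adds C → {A, B, C, D, E}.
Any other superkey contains one of these as a subset, so there are no further candidate keys.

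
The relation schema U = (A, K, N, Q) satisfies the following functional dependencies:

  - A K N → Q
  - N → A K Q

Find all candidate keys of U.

Attribute N never appears on the right-hand side of any dependency, so N must belong to every candidate key.
{N}⁺ = {A, K, N, Q}, which is all of the schema, so {N} is the only candidate key.

N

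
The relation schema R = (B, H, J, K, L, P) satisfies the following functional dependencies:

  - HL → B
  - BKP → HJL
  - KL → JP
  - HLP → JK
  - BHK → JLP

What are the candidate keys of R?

{B, H, K}⁺: BHK→JLP adds J, L, P → {B, H, J, K, L, P}. Minimal: {H, K}⁺ = {H, K}; {B, K}⁺ = {B, K}; {B, H}⁺ = {B, H} — none reach the full schema.
{B, K, L}⁺: KL→JP adds J, P; BKP→HJL adds H → {B, H, J, K, L, P}. Minimal: {K, L}⁺ = {J, K, L, P}; {B, L}⁺ = {B, L}; {B, K}⁺ = {B, K} — none reach the full schema.
{B, K, P}⁺: BKP→HJL adds H, J, L → {B, H, J, K, L, P}. Minimal: {K, P}⁺ = {K, P}; {B, P}⁺ = {B, P}; {B, K}⁺ = {B, K} — none reach the full schema.
{H, K, L}⁺: HL→B adds B; KL→JP adds J, P → {B, H, J, K, L, P}. Minimal: {K, L}⁺ = {J, K, L, P}; {H, L}⁺ = {B, H, L}; {H, K}⁺ = {H, K} — none reach the full schema.
{H, L, P}⁺: HL→B adds B; HLP→JK adds J, K → {B, H, J, K, L, P}. Minimal: {L, P}⁺ = {L, P}; {H, P}⁺ = {H, P}; {H, L}⁺ = {B, H, L} — none reach the full schema.

{B, H, K}, {B, K, L}, {B, K, P}, {H, K, L}, {H, L, P}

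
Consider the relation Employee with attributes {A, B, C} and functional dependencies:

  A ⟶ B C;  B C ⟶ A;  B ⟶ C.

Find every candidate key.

{A}⁺: A→BC adds B, C → {A, B, C}.
{B}⁺: B→C adds C; BC→A adds A → {A, B, C}.

{A}; {B}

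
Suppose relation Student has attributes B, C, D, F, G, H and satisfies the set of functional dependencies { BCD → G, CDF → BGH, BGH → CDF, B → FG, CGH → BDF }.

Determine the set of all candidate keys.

{B, H}⁺: B→FG adds F, G; BGH→CDF adds C, D → {B, C, D, F, G, H}. Minimal: {H}⁺ = {H}; {B}⁺ = {B, F, G} — none reach the full schema.
{B, C, D}⁺: BCD→G adds G; B→FG adds F; CDF→BGH adds H → {B, C, D, F, G, H}. Minimal: {C, D}⁺ = {C, D}; {B, D}⁺ = {B, D, F, G}; {B, C}⁺ = {B, C, F, G} — none reach the full schema.
{C, D, F}⁺: CDF→BGH adds B, G, H → {B, C, D, F, G, H}. Minimal: {D, F}⁺ = {D, F}; {C, F}⁺ = {C, F}; {C, D}⁺ = {C, D} — none reach the full schema.
{C, G, H}⁺: CGH→BDF adds B, D, F → {B, C, D, F, G, H}. Minimal: {G, H}⁺ = {G, H}; {C, H}⁺ = {C, H}; {C, G}⁺ = {C, G} — none reach the full schema.

{B, H}; {B, C, D}; {C, D, F}; {C, G, H}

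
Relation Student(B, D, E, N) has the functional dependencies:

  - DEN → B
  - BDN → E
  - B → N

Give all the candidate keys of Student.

Attribute D never appears on the right-hand side of any dependency, so D must belong to every candidate key.
{D}⁺ = {D}, which is not all of the schema, so we must add further attributes.
{B, D}⁺: B→N adds N; BDN→E adds E → {B, D, E, N}. Minimal: {D}⁺ = {D}; {B}⁺ = {B, N} — none reach the full schema.
{D, E, N}⁺: DEN→B adds B → {B, D, E, N}. Minimal: {E, N}⁺ = {E, N}; {D, N}⁺ = {D, N}; {D, E}⁺ = {D, E} — none reach the full schema.
Any other superkey contains one of these as a subset, so there are no further candidate keys.

(B, D), (D, E, N)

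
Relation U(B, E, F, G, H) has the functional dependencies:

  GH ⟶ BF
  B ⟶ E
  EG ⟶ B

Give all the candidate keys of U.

{G, H}

Attributes G, H never appear on any right-hand side, so every candidate key must contain {G, H}.
{G, H}⁺ = {B, E, F, G, H}, which is all of the schema, so {G, H} is the only candidate key.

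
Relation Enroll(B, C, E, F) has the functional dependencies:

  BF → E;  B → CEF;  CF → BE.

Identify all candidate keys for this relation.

(B), (C, F)

{B}⁺: B→CEF adds C, E, F → {B, C, E, F}.
{C, F}⁺: CF→BE adds B, E → {B, C, E, F}.
Any other superkey contains one of these as a subset, so there are no further candidate keys.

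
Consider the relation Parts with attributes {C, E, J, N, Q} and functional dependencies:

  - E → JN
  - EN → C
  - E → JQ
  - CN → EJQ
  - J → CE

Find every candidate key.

{E}, {J}, {C, N}

{E}⁺: E→JN adds J, N; EN→C adds C; E→JQ adds Q → {C, E, J, N, Q}.
{J}⁺: J→CE adds C, E; E→JN adds N; E→JQ adds Q → {C, E, J, N, Q}.
{C, N}⁺: CN→EJQ adds E, J, Q → {C, E, J, N, Q}. Minimal: {N}⁺ = {N}; {C}⁺ = {C} — none reach the full schema.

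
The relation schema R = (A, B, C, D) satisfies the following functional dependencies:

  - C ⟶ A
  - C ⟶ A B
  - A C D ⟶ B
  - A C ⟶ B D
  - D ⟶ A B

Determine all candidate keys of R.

{C}

Attribute C never appears on the right-hand side of any dependency, so C must belong to every candidate key.
{C}⁺ = {A, B, C, D}, which is all of the schema, so {C} is the only candidate key.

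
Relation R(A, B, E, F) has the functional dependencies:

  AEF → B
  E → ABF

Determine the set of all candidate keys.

Attribute E never appears on the right-hand side of any dependency, so E must belong to every candidate key.
{E}⁺ = {A, B, E, F}, which is all of the schema, so {E} is the only candidate key.

E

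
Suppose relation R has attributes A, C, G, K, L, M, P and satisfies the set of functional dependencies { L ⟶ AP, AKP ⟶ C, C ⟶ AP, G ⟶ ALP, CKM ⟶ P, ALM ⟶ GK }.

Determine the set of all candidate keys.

(G, M), (L, M)

Attribute M never appears on the right-hand side of any dependency, so M must belong to every candidate key.
{M}⁺ = {M}, which is not all of the schema, so we must add further attributes.
{G, M}⁺: G→ALP adds A, L, P; ALM→GK adds K; AKP→C adds C → {A, C, G, K, L, M, P}.
{L, M}⁺: L→AP adds A, P; ALM→GK adds G, K; AKP→C adds C → {A, C, G, K, L, M, P}.
Any other superkey contains one of these as a subset, so there are no further candidate keys.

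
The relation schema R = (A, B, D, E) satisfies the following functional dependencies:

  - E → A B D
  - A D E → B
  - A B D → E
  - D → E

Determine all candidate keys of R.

{D}⁺: D→E adds E; E→ABD adds A, B → {A, B, D, E}.
{E}⁺: E→ABD adds A, B, D → {A, B, D, E}.
Any other superkey contains one of these as a subset, so there are no further candidate keys.

{D}, {E}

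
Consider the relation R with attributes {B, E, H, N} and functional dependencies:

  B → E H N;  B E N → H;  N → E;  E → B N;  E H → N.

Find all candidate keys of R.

{B}⁺: B→EHN adds E, H, N → {B, E, H, N}.
{E}⁺: E→BN adds B, N; B→EHN adds H → {B, E, H, N}.
{N}⁺: N→E adds E; E→BN adds B; B→EHN adds H → {B, E, H, N}.
Any other superkey contains one of these as a subset, so there are no further candidate keys.

{B}, {E}, {N}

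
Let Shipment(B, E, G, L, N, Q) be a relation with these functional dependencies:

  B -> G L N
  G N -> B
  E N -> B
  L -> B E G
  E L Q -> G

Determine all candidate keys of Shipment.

Attribute Q never appears on the right-hand side of any dependency, so Q must belong to every candidate key.
{Q}⁺ = {Q}, which is not all of the schema, so we must add further attributes.
{B, Q}⁺: B→GLN adds G, L, N; L→BEG adds E → {B, E, G, L, N, Q}. Minimal: {Q}⁺ = {Q}; {B}⁺ = {B, E, G, L, N} — none reach the full schema.
{L, Q}⁺: L→BEG adds B, E, G; B→GLN adds N → {B, E, G, L, N, Q}. Minimal: {Q}⁺ = {Q}; {L}⁺ = {B, E, G, L, N} — none reach the full schema.
{E, N, Q}⁺: EN→B adds B; B→GLN adds G, L → {B, E, G, L, N, Q}. Minimal: {N, Q}⁺ = {N, Q}; {E, Q}⁺ = {E, Q}; {E, N}⁺ = {B, E, G, L, N} — none reach the full schema.
{G, N, Q}⁺: GN→B adds B; B→GLN adds L; L→BEG adds E → {B, E, G, L, N, Q}. Minimal: {N, Q}⁺ = {N, Q}; {G, Q}⁺ = {G, Q}; {G, N}⁺ = {B, E, G, L, N} — none reach the full schema.

(B, Q), (L, Q), (E, N, Q), (G, N, Q)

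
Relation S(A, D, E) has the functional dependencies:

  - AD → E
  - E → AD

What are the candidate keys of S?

{E}; {A, D}

{E}⁺: E→AD adds A, D → {A, D, E}.
{A, D}⁺: AD→E adds E → {A, D, E}. Minimal: {D}⁺ = {D}; {A}⁺ = {A} — none reach the full schema.
Any other superkey contains one of these as a subset, so there are no further candidate keys.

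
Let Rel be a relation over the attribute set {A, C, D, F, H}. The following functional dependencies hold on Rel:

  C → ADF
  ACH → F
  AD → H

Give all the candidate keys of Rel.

Attribute C never appears on the right-hand side of any dependency, so C must belong to every candidate key.
{C}⁺ = {A, C, D, F, H}, which is all of the schema, so {C} is the only candidate key.

C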